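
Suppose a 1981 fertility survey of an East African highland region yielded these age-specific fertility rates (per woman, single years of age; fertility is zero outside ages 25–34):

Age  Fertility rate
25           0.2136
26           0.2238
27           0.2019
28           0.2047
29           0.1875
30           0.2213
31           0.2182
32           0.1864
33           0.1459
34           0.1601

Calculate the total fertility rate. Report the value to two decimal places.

1.96

Sum of ASFRs = 0.2136 + 0.2238 + 0.2019 + 0.2047 + 0.1875 + 0.2213 + 0.2182 + 0.1864 + 0.1459 + 0.1601 = 1.9634
TFR = 1.9634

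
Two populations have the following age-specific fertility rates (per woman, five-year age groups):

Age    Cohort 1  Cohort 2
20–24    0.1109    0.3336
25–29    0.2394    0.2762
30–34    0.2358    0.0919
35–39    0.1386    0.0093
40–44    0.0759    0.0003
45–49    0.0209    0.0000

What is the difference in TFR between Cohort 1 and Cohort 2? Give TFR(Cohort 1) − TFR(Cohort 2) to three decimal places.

0.551

Cohort 1:
  Sum of ASFRs = 0.1109 + 0.2394 + 0.2358 + 0.1386 + 0.0759 + 0.0209 = 0.8215
  TFR = 5 × 0.8215 = 4.1075
Cohort 2:
  Sum of ASFRs = 0.3336 + 0.2762 + 0.0919 + 0.0093 + 0.0003 + 0.0000 = 0.7113
  TFR = 5 × 0.7113 = 3.5565
Difference = 4.1075 − 3.5565 = 0.551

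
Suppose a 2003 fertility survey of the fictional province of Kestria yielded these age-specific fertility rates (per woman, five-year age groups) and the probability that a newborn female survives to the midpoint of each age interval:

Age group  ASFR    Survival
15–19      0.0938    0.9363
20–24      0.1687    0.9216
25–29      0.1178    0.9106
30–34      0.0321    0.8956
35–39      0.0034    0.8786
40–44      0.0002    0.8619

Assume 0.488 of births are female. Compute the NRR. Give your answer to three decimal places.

Proportion female at birth = 0.488.
Survival-weighted fertility by age (5·fₓ·Sₓ):
  15–19: 5 × 0.0938 × 0.9363 = 0.43912
  20–24: 5 × 0.1687 × 0.9216 = 0.77737
  25–29: 5 × 0.1178 × 0.9106 = 0.53634
  30–34: 5 × 0.0321 × 0.8956 = 0.14374
  35–39: 5 × 0.0034 × 0.8786 = 0.01494
  40–44: 5 × 0.0002 × 0.8619 = 0.00086
Sum = 1.91237
NRR = 0.488 × 1.91237 = 0.93324

0.933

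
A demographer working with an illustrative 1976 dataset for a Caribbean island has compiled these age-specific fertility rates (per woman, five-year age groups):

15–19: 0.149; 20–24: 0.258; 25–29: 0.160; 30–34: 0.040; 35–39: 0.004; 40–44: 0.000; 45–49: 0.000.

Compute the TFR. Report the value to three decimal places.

3.055

Sum of ASFRs = 0.149 + 0.258 + 0.160 + 0.040 + 0.004 + 0.000 + 0.000 = 0.611
TFR = 5 × 0.611 = 3.055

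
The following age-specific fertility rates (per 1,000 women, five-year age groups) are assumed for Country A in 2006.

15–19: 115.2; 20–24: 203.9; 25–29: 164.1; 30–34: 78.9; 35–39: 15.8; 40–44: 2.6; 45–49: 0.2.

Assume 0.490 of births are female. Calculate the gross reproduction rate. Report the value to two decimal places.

Proportion female at birth = 0.490.
Sum of ASFRs = 115.2 + 203.9 + 164.1 + 78.9 + 15.8 + 2.6 + 0.2 = 580.7
TFR = 5 × 580.7 / 1000 = 2.9035
GRR = 0.490 × 2.9035 = 1.42272

1.42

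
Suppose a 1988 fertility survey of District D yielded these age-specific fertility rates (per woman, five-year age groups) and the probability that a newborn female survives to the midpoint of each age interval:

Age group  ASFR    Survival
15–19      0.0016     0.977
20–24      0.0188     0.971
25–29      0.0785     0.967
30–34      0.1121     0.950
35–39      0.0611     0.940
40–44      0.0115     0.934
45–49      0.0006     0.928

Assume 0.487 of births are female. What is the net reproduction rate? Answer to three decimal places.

0.660

Proportion female at birth = 0.487.
Weighting each age-specific rate by interval width and survival:
  15–19: 5 × 0.0016 × 0.977 = 0.00782
  20–24: 5 × 0.0188 × 0.971 = 0.09127
  25–29: 5 × 0.0785 × 0.967 = 0.37955
  30–34: 5 × 0.1121 × 0.950 = 0.53248
  35–39: 5 × 0.0611 × 0.940 = 0.28717
  40–44: 5 × 0.0115 × 0.934 = 0.05371
  45–49: 5 × 0.0006 × 0.928 = 0.00278
Sum = 1.35478
NRR = 0.487 × 1.35478 = 0.65978
An NRR under 1 implies long-run decline under these rates.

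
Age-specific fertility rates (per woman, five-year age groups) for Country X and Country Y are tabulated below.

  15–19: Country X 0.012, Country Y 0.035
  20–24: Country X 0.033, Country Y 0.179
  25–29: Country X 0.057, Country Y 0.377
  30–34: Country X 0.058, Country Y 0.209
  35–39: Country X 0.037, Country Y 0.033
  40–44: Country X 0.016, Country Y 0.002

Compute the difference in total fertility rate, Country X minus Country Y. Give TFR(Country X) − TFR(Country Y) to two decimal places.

Country X:
  Sum of ASFRs = 0.012 + 0.033 + 0.057 + 0.058 + 0.037 + 0.016 = 0.213
  TFR = 5 × 0.213 = 1.065
Country Y:
  Sum of ASFRs = 0.035 + 0.179 + 0.377 + 0.209 + 0.033 + 0.002 = 0.835
  TFR = 5 × 0.835 = 4.175
Difference = 1.065 − 4.175 = -3.11

-3.11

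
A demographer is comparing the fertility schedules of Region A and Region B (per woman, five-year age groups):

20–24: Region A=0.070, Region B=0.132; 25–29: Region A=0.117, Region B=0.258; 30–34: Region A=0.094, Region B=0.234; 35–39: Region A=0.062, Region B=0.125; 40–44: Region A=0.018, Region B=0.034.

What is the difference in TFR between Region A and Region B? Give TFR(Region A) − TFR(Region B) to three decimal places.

Region A:
  Sum of ASFRs = 0.070 + 0.117 + 0.094 + 0.062 + 0.018 = 0.361
  TFR = 5 × 0.361 = 1.805
Region B:
  Sum of ASFRs = 0.132 + 0.258 + 0.234 + 0.125 + 0.034 = 0.783
  TFR = 5 × 0.783 = 3.915
Difference = 1.805 − 3.915 = -2.11

-2.110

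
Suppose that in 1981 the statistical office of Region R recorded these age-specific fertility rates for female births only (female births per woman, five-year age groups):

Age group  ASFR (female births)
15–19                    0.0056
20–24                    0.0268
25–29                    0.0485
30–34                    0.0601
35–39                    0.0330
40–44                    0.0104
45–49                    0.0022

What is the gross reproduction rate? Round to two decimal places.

0.93

Sum of female ASFRs = 0.0056 + 0.0268 + 0.0485 + 0.0601 + 0.0330 + 0.0104 + 0.0022 = 0.1866
GRR = 5 × 0.1866 = 0.933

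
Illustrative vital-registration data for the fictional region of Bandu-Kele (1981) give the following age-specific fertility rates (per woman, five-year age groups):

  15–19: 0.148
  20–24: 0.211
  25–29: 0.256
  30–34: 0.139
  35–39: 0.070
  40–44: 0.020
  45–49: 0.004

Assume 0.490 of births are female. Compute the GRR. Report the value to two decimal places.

Proportion female at birth = 0.490.
Sum of ASFRs = 0.148 + 0.211 + 0.256 + 0.139 + 0.070 + 0.020 + 0.004 = 0.848
TFR = 5 × 0.848 = 4.24
GRR = 0.490 × 4.24 = 2.07760

2.08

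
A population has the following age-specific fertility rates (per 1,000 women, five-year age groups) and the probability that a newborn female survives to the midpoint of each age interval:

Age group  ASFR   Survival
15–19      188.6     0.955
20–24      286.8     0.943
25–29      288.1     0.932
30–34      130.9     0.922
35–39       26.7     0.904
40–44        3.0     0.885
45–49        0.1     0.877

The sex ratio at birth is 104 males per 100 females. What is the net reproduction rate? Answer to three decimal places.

2.124

Proportion female at birth = 100 / (100 + 104) = 0.49020.
Per-age-group product (5 × ASFR × survival probability):
  15–19: 5 × 188.6/1000 × 0.955 = 0.90057
  20–24: 5 × 286.8/1000 × 0.943 = 1.35226
  25–29: 5 × 288.1/1000 × 0.932 = 1.34255
  30–34: 5 × 130.9/1000 × 0.922 = 0.60345
  35–39: 5 × 26.7/1000 × 0.904 = 0.12068
  40–44: 5 × 3.0/1000 × 0.885 = 0.01328
  45–49: 5 × 0.1/1000 × 0.877 = 0.00044
Sum = 4.33323
NRR = 0.49020 × 4.33323 = 2.12415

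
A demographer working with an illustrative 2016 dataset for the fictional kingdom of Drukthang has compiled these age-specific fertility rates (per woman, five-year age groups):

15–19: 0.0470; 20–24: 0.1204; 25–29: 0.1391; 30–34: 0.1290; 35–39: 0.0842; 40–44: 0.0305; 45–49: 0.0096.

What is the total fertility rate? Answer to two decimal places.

Sum of ASFRs = 0.0470 + 0.1204 + 0.1391 + 0.1290 + 0.0842 + 0.0305 + 0.0096 = 0.5598
TFR = 5 × 0.5598 = 2.799

2.80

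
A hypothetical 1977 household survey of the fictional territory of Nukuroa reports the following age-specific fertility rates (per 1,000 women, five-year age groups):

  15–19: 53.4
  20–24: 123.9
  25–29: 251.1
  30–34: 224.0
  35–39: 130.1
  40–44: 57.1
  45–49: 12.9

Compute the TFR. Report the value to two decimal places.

4.26

Sum of ASFRs = 53.4 + 123.9 + 251.1 + 224.0 + 130.1 + 57.1 + 12.9 = 852.5
TFR = 5 × 852.5 / 1000 = 4.2625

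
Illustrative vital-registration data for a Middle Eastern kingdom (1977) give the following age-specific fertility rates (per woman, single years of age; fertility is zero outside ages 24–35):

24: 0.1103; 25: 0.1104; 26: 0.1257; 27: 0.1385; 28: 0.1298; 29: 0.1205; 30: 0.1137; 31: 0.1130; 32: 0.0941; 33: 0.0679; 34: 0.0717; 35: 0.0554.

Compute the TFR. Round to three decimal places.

1.251

Sum of ASFRs = 0.1103 + 0.1104 + 0.1257 + 0.1385 + 0.1298 + 0.1205 + 0.1137 + 0.1130 + 0.0941 + 0.0679 + 0.0717 + 0.0554 = 1.2510
TFR = 1.251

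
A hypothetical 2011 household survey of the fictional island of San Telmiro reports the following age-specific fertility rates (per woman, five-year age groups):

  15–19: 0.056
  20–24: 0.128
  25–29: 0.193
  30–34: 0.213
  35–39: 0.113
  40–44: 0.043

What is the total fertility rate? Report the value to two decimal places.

3.73

Sum of ASFRs = 0.056 + 0.128 + 0.193 + 0.213 + 0.113 + 0.043 = 0.746
TFR = 5 × 0.746 = 3.73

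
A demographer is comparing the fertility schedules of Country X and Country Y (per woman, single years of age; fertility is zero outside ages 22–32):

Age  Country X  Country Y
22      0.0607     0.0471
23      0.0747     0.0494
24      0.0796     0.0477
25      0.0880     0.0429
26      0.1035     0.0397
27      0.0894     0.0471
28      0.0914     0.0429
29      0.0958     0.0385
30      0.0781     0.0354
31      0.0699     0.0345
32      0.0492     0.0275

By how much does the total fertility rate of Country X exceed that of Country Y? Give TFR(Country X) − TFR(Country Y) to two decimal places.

Country X:
  Sum of ASFRs = 0.0607 + 0.0747 + 0.0796 + 0.0880 + 0.1035 + 0.0894 + 0.0914 + 0.0958 + 0.0781 + 0.0699 + 0.0492 = 0.8803
  TFR = 0.8803
Country Y:
  Sum of ASFRs = 0.0471 + 0.0494 + 0.0477 + 0.0429 + 0.0397 + 0.0471 + 0.0429 + 0.0385 + 0.0354 + 0.0345 + 0.0275 = 0.4527
  TFR = 0.4527
Difference = 0.8803 − 0.4527 = 0.4276

0.43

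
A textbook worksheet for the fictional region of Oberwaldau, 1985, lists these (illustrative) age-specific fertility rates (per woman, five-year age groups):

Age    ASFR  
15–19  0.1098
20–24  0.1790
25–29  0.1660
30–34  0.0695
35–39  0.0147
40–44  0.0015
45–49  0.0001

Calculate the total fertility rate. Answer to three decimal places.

2.703

Sum of ASFRs = 0.1098 + 0.1790 + 0.1660 + 0.0695 + 0.0147 + 0.0015 + 0.0001 = 0.5406
TFR = 5 × 0.5406 = 2.703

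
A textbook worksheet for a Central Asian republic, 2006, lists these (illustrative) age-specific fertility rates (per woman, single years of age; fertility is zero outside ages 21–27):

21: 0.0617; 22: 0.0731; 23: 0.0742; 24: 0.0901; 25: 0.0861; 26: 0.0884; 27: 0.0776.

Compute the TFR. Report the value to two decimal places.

0.55

Sum of ASFRs = 0.0617 + 0.0731 + 0.0742 + 0.0901 + 0.0861 + 0.0884 + 0.0776 = 0.5512
TFR = 0.5512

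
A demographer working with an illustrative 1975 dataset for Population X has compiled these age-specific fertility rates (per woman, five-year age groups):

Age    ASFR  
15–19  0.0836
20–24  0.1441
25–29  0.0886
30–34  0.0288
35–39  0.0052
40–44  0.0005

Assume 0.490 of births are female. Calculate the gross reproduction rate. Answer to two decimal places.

0.86

Proportion female at birth = 0.490.
Sum of ASFRs = 0.0836 + 0.1441 + 0.0886 + 0.0288 + 0.0052 + 0.0005 = 0.3508
TFR = 5 × 0.3508 = 1.754
GRR = 0.490 × 1.754 = 0.85946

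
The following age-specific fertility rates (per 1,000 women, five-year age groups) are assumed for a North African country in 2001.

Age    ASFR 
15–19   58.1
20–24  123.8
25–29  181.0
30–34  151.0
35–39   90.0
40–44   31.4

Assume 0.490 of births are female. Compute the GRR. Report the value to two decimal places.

Proportion female at birth = 0.490.
Sum of ASFRs = 58.1 + 123.8 + 181.0 + 151.0 + 90.0 + 31.4 = 635.3
TFR = 5 × 635.3 / 1000 = 3.1765
GRR = 0.490 × 3.1765 = 1.55649

1.56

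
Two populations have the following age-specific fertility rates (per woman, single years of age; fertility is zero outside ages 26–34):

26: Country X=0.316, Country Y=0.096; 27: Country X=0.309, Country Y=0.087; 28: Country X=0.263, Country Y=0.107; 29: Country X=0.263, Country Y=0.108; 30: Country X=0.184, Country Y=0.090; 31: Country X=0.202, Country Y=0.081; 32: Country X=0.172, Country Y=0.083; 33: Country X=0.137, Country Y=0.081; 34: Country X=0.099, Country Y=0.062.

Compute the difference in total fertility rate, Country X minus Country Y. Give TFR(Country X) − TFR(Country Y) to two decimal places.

1.15

Country X:
  Sum of ASFRs = 0.316 + 0.309 + 0.263 + 0.263 + 0.184 + 0.202 + 0.172 + 0.137 + 0.099 = 1.945
  TFR = 1.945
Country Y:
  Sum of ASFRs = 0.096 + 0.087 + 0.107 + 0.108 + 0.090 + 0.081 + 0.083 + 0.081 + 0.062 = 0.795
  TFR = 0.795
Difference = 1.945 − 0.795 = 1.15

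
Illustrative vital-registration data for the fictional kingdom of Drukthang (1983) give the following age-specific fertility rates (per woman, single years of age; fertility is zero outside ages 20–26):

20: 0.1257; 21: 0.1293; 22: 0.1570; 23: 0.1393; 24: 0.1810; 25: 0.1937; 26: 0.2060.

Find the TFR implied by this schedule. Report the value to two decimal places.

1.13

Sum of ASFRs = 0.1257 + 0.1293 + 0.1570 + 0.1393 + 0.1810 + 0.1937 + 0.2060 = 1.1320
TFR = 1.132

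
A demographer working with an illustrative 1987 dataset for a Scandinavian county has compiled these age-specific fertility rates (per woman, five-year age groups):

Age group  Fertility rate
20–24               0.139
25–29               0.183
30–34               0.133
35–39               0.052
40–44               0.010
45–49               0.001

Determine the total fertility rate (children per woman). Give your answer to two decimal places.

Sum of ASFRs = 0.139 + 0.183 + 0.133 + 0.052 + 0.010 + 0.001 = 0.518
TFR = 5 × 0.518 = 2.59

2.59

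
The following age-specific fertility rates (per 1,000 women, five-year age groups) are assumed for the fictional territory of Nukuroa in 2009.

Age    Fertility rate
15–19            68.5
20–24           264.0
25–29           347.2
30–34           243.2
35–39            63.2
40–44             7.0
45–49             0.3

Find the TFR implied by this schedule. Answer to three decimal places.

4.967

Sum of ASFRs = 68.5 + 264.0 + 347.2 + 243.2 + 63.2 + 7.0 + 0.3 = 993.4
TFR = 5 × 993.4 / 1000 = 4.967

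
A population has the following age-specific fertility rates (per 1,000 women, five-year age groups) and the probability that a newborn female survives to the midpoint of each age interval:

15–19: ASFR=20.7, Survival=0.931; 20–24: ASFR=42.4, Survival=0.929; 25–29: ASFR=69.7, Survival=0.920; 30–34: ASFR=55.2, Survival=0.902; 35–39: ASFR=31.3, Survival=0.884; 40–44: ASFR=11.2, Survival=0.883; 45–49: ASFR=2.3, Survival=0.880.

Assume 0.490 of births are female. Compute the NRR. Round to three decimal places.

Proportion female at birth = 0.490.
Survival-weighted fertility by age (5·fₓ·Sₓ):
  15–19: 5 × 20.7/1000 × 0.931 = 0.09636
  20–24: 5 × 42.4/1000 × 0.929 = 0.19695
  25–29: 5 × 69.7/1000 × 0.920 = 0.32062
  30–34: 5 × 55.2/1000 × 0.902 = 0.24895
  35–39: 5 × 31.3/1000 × 0.884 = 0.13835
  40–44: 5 × 11.2/1000 × 0.883 = 0.04945
  45–49: 5 × 2.3/1000 × 0.880 = 0.01012
Sum = 1.06080
NRR = 0.490 × 1.06080 = 0.51979

0.520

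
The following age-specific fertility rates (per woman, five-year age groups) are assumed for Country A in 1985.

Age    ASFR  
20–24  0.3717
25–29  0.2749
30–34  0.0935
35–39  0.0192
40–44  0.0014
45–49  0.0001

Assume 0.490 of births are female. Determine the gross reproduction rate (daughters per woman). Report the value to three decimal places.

Proportion female at birth = 0.490.
Sum of ASFRs = 0.3717 + 0.2749 + 0.0935 + 0.0192 + 0.0014 + 0.0001 = 0.7608
TFR = 5 × 0.7608 = 3.804
GRR = 0.490 × 3.804 = 1.86396

1.864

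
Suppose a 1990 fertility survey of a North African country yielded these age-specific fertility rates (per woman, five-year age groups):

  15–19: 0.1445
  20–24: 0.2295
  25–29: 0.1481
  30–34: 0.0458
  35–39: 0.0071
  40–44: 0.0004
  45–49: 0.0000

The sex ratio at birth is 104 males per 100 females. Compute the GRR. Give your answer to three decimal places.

1.410

Proportion female at birth = 100 / (100 + 104) = 0.49020.
Sum of ASFRs = 0.1445 + 0.2295 + 0.1481 + 0.0458 + 0.0071 + 0.0004 + 0.0000 = 0.5754
TFR = 5 × 0.5754 = 2.877
GRR = 0.49020 × 2.877 = 1.41031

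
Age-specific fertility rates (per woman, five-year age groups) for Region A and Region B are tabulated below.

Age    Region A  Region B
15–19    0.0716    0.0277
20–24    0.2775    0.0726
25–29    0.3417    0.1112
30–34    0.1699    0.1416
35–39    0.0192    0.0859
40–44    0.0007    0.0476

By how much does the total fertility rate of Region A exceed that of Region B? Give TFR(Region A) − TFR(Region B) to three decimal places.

1.970

Region A:
  Sum of ASFRs = 0.0716 + 0.2775 + 0.3417 + 0.1699 + 0.0192 + 0.0007 = 0.8806
  TFR = 5 × 0.8806 = 4.403
Region B:
  Sum of ASFRs = 0.0277 + 0.0726 + 0.1112 + 0.1416 + 0.0859 + 0.0476 = 0.4866
  TFR = 5 × 0.4866 = 2.433
Difference = 4.403 − 2.433 = 1.97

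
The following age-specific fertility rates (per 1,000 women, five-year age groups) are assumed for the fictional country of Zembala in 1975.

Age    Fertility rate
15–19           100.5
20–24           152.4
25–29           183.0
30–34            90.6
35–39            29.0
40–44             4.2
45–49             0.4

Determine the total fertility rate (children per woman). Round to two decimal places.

Sum of ASFRs = 100.5 + 152.4 + 183.0 + 90.6 + 29.0 + 4.2 + 0.4 = 560.1
TFR = 5 × 560.1 / 1000 = 2.8005

2.80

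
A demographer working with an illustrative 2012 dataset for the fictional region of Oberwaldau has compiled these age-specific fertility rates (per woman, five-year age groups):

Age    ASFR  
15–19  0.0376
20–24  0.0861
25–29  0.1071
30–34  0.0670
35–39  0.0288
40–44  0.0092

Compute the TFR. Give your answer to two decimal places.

Sum of ASFRs = 0.0376 + 0.0861 + 0.1071 + 0.0670 + 0.0288 + 0.0092 = 0.3358
TFR = 5 × 0.3358 = 1.679

1.68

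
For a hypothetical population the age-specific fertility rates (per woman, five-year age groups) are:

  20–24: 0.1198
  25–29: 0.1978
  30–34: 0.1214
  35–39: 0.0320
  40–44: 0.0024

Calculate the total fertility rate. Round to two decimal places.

2.37

Sum of ASFRs = 0.1198 + 0.1978 + 0.1214 + 0.0320 + 0.0024 = 0.4734
TFR = 5 × 0.4734 = 2.367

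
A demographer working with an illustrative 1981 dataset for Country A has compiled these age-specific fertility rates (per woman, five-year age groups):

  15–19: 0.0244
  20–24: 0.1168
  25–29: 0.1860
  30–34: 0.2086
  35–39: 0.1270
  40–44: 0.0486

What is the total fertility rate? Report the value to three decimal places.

Sum of ASFRs = 0.0244 + 0.1168 + 0.1860 + 0.2086 + 0.1270 + 0.0486 = 0.7114
TFR = 5 × 0.7114 = 3.557

3.557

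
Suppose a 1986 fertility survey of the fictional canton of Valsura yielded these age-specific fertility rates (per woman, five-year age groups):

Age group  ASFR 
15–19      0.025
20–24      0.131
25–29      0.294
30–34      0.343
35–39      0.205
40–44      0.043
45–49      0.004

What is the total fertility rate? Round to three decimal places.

5.225

Sum of ASFRs = 0.025 + 0.131 + 0.294 + 0.343 + 0.205 + 0.043 + 0.004 = 1.045
TFR = 5 × 1.045 = 5.225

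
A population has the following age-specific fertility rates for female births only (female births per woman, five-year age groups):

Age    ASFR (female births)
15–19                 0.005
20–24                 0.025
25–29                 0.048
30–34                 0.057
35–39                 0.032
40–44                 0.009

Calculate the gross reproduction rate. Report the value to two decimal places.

0.88

Sum of female ASFRs = 0.005 + 0.025 + 0.048 + 0.057 + 0.032 + 0.009 = 0.176
GRR = 5 × 0.176 = 0.88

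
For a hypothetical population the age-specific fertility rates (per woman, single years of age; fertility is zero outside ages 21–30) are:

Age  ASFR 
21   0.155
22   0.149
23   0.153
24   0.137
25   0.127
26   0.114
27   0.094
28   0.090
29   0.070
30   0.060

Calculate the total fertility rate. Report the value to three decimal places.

Sum of ASFRs = 0.155 + 0.149 + 0.153 + 0.137 + 0.127 + 0.114 + 0.094 + 0.090 + 0.070 + 0.060 = 1.149
TFR = 1.149

1.149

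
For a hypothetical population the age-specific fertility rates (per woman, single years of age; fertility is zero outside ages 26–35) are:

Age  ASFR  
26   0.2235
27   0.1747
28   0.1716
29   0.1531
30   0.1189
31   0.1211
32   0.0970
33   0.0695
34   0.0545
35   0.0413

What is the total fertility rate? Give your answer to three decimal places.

1.225

Sum of ASFRs = 0.2235 + 0.1747 + 0.1716 + 0.1531 + 0.1189 + 0.1211 + 0.0970 + 0.0695 + 0.0545 + 0.0413 = 1.2252
TFR = 1.2252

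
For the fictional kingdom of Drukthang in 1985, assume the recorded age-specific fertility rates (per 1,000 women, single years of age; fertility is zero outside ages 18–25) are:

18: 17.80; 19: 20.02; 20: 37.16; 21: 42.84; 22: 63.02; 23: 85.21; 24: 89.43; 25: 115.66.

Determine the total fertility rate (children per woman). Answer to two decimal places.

Sum of ASFRs = 17.80 + 20.02 + 37.16 + 42.84 + 63.02 + 85.21 + 89.43 + 115.66 = 471.14
TFR = 471.14 / 1000 = 0.47114

0.47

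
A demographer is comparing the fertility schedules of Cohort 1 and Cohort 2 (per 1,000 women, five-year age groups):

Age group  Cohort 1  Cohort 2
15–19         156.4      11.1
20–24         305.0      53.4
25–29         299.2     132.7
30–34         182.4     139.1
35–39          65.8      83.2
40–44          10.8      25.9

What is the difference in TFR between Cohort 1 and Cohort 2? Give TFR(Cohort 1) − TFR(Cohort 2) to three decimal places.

Cohort 1:
  Sum of ASFRs = 156.4 + 305.0 + 299.2 + 182.4 + 65.8 + 10.8 = 1019.6
  TFR = 5 × 1019.6 / 1000 = 5.098
Cohort 2:
  Sum of ASFRs = 11.1 + 53.4 + 132.7 + 139.1 + 83.2 + 25.9 = 445.4
  TFR = 5 × 445.4 / 1000 = 2.227
Difference = 5.098 − 2.227 = 2.871

2.871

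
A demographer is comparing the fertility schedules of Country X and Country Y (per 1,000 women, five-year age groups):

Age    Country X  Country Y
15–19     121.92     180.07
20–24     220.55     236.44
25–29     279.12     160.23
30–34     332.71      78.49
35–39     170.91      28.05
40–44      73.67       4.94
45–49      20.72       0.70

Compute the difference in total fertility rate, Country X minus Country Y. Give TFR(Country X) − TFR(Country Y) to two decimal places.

Country X:
  Sum of ASFRs = 121.92 + 220.55 + 279.12 + 332.71 + 170.91 + 73.67 + 20.72 = 1219.60
  TFR = 5 × 1219.60 / 1000 = 6.098
Country Y:
  Sum of ASFRs = 180.07 + 236.44 + 160.23 + 78.49 + 28.05 + 4.94 + 0.70 = 688.92
  TFR = 5 × 688.92 / 1000 = 3.4446
Difference = 6.098 − 3.4446 = 2.6534

2.65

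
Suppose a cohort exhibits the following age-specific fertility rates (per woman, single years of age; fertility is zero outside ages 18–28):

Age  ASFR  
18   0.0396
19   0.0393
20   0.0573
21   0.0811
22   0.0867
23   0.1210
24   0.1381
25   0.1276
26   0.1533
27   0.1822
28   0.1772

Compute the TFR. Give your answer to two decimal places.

1.20

Sum of ASFRs = 0.0396 + 0.0393 + 0.0573 + 0.0811 + 0.0867 + 0.1210 + 0.1381 + 0.1276 + 0.1533 + 0.1822 + 0.1772 = 1.2034
TFR = 1.2034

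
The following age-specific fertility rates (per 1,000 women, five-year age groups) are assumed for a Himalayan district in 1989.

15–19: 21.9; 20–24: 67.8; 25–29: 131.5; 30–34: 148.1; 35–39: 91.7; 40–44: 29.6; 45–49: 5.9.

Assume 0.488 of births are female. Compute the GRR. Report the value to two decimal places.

1.21

Proportion female at birth = 0.488.
Sum of ASFRs = 21.9 + 67.8 + 131.5 + 148.1 + 91.7 + 29.6 + 5.9 = 496.5
TFR = 5 × 496.5 / 1000 = 2.4825
GRR = 0.488 × 2.4825 = 1.21146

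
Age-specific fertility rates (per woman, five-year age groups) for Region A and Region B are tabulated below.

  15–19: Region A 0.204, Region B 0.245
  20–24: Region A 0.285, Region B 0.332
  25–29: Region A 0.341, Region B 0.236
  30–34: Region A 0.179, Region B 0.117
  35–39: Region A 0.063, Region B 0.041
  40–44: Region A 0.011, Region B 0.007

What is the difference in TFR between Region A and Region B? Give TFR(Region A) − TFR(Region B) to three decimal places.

Region A:
  Sum of ASFRs = 0.204 + 0.285 + 0.341 + 0.179 + 0.063 + 0.011 = 1.083
  TFR = 5 × 1.083 = 5.415
Region B:
  Sum of ASFRs = 0.245 + 0.332 + 0.236 + 0.117 + 0.041 + 0.007 = 0.978
  TFR = 5 × 0.978 = 4.89
Difference = 5.415 − 4.89 = 0.525

0.525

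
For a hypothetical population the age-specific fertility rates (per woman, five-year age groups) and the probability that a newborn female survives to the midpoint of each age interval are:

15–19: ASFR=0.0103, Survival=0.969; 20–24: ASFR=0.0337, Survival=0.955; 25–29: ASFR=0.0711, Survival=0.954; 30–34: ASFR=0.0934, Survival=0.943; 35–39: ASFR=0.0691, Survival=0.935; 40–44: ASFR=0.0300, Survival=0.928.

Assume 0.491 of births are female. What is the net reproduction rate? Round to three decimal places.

Proportion female at birth = 0.491.
Weighting each age-specific rate by interval width and survival:
  15–19: 5 × 0.0103 × 0.969 = 0.04990
  20–24: 5 × 0.0337 × 0.955 = 0.16092
  25–29: 5 × 0.0711 × 0.954 = 0.33915
  30–34: 5 × 0.0934 × 0.943 = 0.44038
  35–39: 5 × 0.0691 × 0.935 = 0.32304
  40–44: 5 × 0.0300 × 0.928 = 0.13920
Sum = 1.45259
NRR = 0.491 × 1.45259 = 0.71322

0.713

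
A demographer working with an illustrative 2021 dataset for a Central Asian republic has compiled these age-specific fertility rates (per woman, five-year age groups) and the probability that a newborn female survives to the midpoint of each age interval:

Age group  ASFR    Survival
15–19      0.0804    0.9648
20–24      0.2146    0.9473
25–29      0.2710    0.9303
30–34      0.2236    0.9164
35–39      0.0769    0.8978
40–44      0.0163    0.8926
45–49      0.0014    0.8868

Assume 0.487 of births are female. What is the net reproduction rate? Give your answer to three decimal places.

Proportion female at birth = 0.487.
Weighting each age-specific rate by interval width and survival:
  15–19: 5 × 0.0804 × 0.9648 = 0.38785
  20–24: 5 × 0.2146 × 0.9473 = 1.01645
  25–29: 5 × 0.2710 × 0.9303 = 1.26056
  30–34: 5 × 0.2236 × 0.9164 = 1.02454
  35–39: 5 × 0.0769 × 0.8978 = 0.34520
  40–44: 5 × 0.0163 × 0.8926 = 0.07275
  45–49: 5 × 0.0014 × 0.8868 = 0.00621
Sum = 4.11356
NRR = 0.487 × 4.11356 = 2.00330
NRR > 1, so each generation more than replaces itself.

2.003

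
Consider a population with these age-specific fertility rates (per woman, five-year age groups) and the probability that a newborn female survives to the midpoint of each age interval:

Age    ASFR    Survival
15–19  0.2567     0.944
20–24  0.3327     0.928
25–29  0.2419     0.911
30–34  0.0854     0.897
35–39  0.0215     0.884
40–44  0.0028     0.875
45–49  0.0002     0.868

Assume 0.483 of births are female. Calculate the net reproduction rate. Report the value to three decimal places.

Proportion female at birth = 0.483.
Per-age-group product (5 × ASFR × survival probability):
  15–19: 5 × 0.2567 × 0.944 = 1.21162
  20–24: 5 × 0.3327 × 0.928 = 1.54373
  25–29: 5 × 0.2419 × 0.911 = 1.10185
  30–34: 5 × 0.0854 × 0.897 = 0.38302
  35–39: 5 × 0.0215 × 0.884 = 0.09503
  40–44: 5 × 0.0028 × 0.875 = 0.01225
  45–49: 5 × 0.0002 × 0.868 = 0.00087
Sum = 4.34837
NRR = 0.483 × 4.34837 = 2.10026

2.100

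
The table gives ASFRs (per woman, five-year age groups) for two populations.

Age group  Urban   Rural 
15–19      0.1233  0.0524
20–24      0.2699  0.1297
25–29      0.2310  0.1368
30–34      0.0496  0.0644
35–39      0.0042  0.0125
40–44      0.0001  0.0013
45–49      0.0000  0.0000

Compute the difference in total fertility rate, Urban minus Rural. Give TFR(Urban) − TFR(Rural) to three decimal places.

Urban:
  Sum of ASFRs = 0.1233 + 0.2699 + 0.2310 + 0.0496 + 0.0042 + 0.0001 + 0.0000 = 0.6781
  TFR = 5 × 0.6781 = 3.3905
Rural:
  Sum of ASFRs = 0.0524 + 0.1297 + 0.1368 + 0.0644 + 0.0125 + 0.0013 + 0.0000 = 0.3971
  TFR = 5 × 0.3971 = 1.9855
Difference = 3.3905 − 1.9855 = 1.405

1.405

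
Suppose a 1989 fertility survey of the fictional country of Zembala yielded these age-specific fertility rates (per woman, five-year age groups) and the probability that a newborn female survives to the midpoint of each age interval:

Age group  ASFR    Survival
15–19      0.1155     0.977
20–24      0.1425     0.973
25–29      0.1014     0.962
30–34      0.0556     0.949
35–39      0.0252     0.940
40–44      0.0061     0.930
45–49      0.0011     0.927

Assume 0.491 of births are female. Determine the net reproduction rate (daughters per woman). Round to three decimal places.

1.061

Proportion female at birth = 0.491.
Survival-weighted fertility by age (5·fₓ·Sₓ):
  15–19: 5 × 0.1155 × 0.977 = 0.56422
  20–24: 5 × 0.1425 × 0.973 = 0.69326
  25–29: 5 × 0.1014 × 0.962 = 0.48773
  30–34: 5 × 0.0556 × 0.949 = 0.26382
  35–39: 5 × 0.0252 × 0.940 = 0.11844
  40–44: 5 × 0.0061 × 0.930 = 0.02837
  45–49: 5 × 0.0011 × 0.927 = 0.00510
Sum = 2.16094
NRR = 0.491 × 2.16094 = 1.06102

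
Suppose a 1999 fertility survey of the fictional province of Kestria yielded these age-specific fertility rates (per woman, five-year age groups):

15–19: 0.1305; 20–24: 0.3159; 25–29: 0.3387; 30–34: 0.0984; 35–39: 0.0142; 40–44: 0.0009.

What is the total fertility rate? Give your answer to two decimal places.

Sum of ASFRs = 0.1305 + 0.3159 + 0.3387 + 0.0984 + 0.0142 + 0.0009 = 0.8986
TFR = 5 × 0.8986 = 4.493

4.49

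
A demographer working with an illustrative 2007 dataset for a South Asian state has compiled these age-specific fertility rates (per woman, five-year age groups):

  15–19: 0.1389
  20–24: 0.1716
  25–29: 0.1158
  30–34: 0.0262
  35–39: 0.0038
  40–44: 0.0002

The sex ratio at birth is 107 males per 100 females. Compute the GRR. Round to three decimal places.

Proportion female at birth = 100 / (100 + 107) = 0.48309.
Sum of ASFRs = 0.1389 + 0.1716 + 0.1158 + 0.0262 + 0.0038 + 0.0002 = 0.4565
TFR = 5 × 0.4565 = 2.2825
GRR = 0.48309 × 2.2825 = 1.10265

1.103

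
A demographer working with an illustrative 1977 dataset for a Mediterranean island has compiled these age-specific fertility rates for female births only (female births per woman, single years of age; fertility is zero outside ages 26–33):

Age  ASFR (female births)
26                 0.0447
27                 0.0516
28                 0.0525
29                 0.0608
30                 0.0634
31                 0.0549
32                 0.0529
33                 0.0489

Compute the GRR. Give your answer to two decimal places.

Sum of female ASFRs = 0.0447 + 0.0516 + 0.0525 + 0.0608 + 0.0634 + 0.0549 + 0.0529 + 0.0489 = 0.4297
GRR = 0.4297

0.43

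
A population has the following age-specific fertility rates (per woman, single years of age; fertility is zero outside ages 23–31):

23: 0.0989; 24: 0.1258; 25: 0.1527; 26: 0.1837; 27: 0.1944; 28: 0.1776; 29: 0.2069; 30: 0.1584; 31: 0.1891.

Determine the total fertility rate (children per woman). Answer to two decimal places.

Sum of ASFRs = 0.0989 + 0.1258 + 0.1527 + 0.1837 + 0.1944 + 0.1776 + 0.2069 + 0.1584 + 0.1891 = 1.4875
TFR = 1.4875

1.49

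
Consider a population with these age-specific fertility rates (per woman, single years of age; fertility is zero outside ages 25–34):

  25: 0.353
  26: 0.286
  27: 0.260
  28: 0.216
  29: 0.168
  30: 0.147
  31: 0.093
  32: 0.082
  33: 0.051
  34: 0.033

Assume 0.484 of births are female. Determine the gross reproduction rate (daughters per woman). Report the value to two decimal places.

0.82

Proportion female at birth = 0.484.
Sum of ASFRs = 0.353 + 0.286 + 0.260 + 0.216 + 0.168 + 0.147 + 0.093 + 0.082 + 0.051 + 0.033 = 1.689
TFR = 1.689
GRR = 0.484 × 1.689 = 0.81748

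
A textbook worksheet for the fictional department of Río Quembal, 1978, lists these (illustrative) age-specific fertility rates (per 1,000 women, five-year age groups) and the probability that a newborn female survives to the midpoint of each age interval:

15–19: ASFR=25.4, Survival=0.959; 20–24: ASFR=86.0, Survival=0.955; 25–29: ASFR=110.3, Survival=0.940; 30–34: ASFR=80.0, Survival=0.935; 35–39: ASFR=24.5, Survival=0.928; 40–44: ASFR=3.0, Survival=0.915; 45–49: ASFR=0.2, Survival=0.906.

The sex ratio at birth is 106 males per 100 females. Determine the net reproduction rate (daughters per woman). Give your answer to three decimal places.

0.754

Proportion female at birth = 100 / (100 + 106) = 0.48544.
Per-age-group product (5 × ASFR × survival probability):
  15–19: 5 × 25.4/1000 × 0.959 = 0.12179
  20–24: 5 × 86.0/1000 × 0.955 = 0.41065
  25–29: 5 × 110.3/1000 × 0.940 = 0.51841
  30–34: 5 × 80.0/1000 × 0.935 = 0.37400
  35–39: 5 × 24.5/1000 × 0.928 = 0.11368
  40–44: 5 × 3.0/1000 × 0.915 = 0.01373
  45–49: 5 × 0.2/1000 × 0.906 = 0.00091
Sum = 1.55317
NRR = 0.48544 × 1.55317 = 0.75397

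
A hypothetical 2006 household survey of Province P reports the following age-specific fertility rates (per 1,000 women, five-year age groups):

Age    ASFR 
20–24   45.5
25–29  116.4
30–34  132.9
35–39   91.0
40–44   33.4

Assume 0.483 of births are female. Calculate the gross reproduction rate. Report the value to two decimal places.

Proportion female at birth = 0.483.
Sum of ASFRs = 45.5 + 116.4 + 132.9 + 91.0 + 33.4 = 419.2
TFR = 5 × 419.2 / 1000 = 2.096
GRR = 0.483 × 2.096 = 1.01237

1.01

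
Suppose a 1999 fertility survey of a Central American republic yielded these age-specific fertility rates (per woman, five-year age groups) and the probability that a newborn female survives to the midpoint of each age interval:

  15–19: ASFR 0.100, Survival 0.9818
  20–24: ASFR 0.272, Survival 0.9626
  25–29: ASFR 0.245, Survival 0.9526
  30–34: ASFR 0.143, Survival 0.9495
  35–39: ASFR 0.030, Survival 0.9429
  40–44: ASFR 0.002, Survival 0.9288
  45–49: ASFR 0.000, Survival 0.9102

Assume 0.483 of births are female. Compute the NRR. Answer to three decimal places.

1.834

Proportion female at birth = 0.483.
Weighting each age-specific rate by interval width and survival:
  15–19: 5 × 0.100 × 0.9818 = 0.49090
  20–24: 5 × 0.272 × 0.9626 = 1.30914
  25–29: 5 × 0.245 × 0.9526 = 1.16694
  30–34: 5 × 0.143 × 0.9495 = 0.67889
  35–39: 5 × 0.030 × 0.9429 = 0.14144
  40–44: 5 × 0.002 × 0.9288 = 0.00929
  45–49: 5 × 0.000 × 0.9102 = 0.00000
Sum = 3.79660
NRR = 0.483 × 3.79660 = 1.83376
NRR > 1, so each generation more than replaces itself.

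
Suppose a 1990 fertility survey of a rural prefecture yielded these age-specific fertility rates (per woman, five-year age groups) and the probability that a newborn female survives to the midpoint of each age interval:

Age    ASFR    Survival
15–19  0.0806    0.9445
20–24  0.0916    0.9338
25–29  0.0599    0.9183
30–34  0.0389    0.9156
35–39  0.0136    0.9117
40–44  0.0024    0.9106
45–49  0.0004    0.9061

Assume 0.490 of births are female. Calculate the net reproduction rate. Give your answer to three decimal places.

0.655

Proportion female at birth = 0.490.
Survival-weighted fertility by age (5·fₓ·Sₓ):
  15–19: 5 × 0.0806 × 0.9445 = 0.38063
  20–24: 5 × 0.0916 × 0.9338 = 0.42768
  25–29: 5 × 0.0599 × 0.9183 = 0.27503
  30–34: 5 × 0.0389 × 0.9156 = 0.17808
  35–39: 5 × 0.0136 × 0.9117 = 0.06200
  40–44: 5 × 0.0024 × 0.9106 = 0.01093
  45–49: 5 × 0.0004 × 0.9061 = 0.00181
Sum = 1.33616
NRR = 0.490 × 1.33616 = 0.65472
With NRR below 1 the population is below replacement fertility.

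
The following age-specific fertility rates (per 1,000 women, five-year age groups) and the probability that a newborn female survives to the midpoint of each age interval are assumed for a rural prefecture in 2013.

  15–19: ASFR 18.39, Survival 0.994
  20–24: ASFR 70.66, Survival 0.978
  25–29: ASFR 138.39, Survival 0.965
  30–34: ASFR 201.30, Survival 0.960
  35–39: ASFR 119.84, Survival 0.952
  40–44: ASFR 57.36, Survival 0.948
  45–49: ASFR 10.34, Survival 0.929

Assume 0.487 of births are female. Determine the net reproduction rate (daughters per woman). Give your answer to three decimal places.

1.442

Proportion female at birth = 0.487.
Per-age-group product (5 × ASFR × survival probability):
  15–19: 5 × 18.39/1000 × 0.994 = 0.09140
  20–24: 5 × 70.66/1000 × 0.978 = 0.34553
  25–29: 5 × 138.39/1000 × 0.965 = 0.66773
  30–34: 5 × 201.30/1000 × 0.960 = 0.96624
  35–39: 5 × 119.84/1000 × 0.952 = 0.57044
  40–44: 5 × 57.36/1000 × 0.948 = 0.27189
  45–49: 5 × 10.34/1000 × 0.929 = 0.04803
Sum = 2.96126
NRR = 0.487 × 2.96126 = 1.44213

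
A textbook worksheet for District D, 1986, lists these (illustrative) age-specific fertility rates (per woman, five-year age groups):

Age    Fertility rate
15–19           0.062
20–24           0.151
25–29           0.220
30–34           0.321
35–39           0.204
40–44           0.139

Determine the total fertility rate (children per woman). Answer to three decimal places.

Sum of ASFRs = 0.062 + 0.151 + 0.220 + 0.321 + 0.204 + 0.139 = 1.097
TFR = 5 × 1.097 = 5.485

5.485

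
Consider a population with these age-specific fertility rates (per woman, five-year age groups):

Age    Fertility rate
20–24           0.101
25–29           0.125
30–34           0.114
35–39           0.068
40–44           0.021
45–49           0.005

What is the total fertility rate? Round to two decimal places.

Sum of ASFRs = 0.101 + 0.125 + 0.114 + 0.068 + 0.021 + 0.005 = 0.434
TFR = 5 × 0.434 = 2.17

2.17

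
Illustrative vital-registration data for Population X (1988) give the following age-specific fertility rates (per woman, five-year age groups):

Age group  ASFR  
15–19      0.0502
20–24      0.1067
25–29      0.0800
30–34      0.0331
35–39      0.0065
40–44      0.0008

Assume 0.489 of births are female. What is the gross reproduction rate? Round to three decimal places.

Proportion female at birth = 0.489.
Sum of ASFRs = 0.0502 + 0.1067 + 0.0800 + 0.0331 + 0.0065 + 0.0008 = 0.2773
TFR = 5 × 0.2773 = 1.3865
GRR = 0.489 × 1.3865 = 0.67800

0.678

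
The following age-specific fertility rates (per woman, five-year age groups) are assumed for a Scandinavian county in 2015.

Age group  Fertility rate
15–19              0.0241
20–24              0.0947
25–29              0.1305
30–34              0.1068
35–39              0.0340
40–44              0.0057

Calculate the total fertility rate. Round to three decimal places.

Sum of ASFRs = 0.0241 + 0.0947 + 0.1305 + 0.1068 + 0.0340 + 0.0057 = 0.3958
TFR = 5 × 0.3958 = 1.979

1.979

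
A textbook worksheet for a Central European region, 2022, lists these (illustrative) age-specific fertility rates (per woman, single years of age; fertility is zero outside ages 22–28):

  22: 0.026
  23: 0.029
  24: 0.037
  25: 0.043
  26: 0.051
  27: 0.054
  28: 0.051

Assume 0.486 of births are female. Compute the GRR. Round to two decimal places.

0.14

Proportion female at birth = 0.486.
Sum of ASFRs = 0.026 + 0.029 + 0.037 + 0.043 + 0.051 + 0.054 + 0.051 = 0.291
TFR = 0.291
GRR = 0.486 × 0.291 = 0.14143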